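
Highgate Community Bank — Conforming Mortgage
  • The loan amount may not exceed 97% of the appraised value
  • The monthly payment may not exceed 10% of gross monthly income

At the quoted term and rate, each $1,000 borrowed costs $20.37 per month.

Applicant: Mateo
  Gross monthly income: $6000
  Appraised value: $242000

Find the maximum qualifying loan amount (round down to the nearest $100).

$29,400

Payment cap: 10% × $6,000 = $600/month.
At $20.37 per $1,000, that supports 600/20.37 × 1,000 ≈ $29,455 → $29,400.
LTV cap: 97% × $242,000 = $234,740 → $234,700.
Binding constraint: payment-to-income.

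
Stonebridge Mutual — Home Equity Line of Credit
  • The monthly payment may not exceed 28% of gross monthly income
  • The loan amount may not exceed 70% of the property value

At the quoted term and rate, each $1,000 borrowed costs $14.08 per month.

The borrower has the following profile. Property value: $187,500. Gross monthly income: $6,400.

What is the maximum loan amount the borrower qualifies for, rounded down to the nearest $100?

$127,200

Payment cap: 28% × $6,400 = $1,792/month.
At $14.08 per $1,000, that supports 1,792/14.08 × 1,000 ≈ $127,272 → $127,200.
LTV cap: 70% × $187,500 = $131,250 → $131,200.
Binding constraint: payment-to-income.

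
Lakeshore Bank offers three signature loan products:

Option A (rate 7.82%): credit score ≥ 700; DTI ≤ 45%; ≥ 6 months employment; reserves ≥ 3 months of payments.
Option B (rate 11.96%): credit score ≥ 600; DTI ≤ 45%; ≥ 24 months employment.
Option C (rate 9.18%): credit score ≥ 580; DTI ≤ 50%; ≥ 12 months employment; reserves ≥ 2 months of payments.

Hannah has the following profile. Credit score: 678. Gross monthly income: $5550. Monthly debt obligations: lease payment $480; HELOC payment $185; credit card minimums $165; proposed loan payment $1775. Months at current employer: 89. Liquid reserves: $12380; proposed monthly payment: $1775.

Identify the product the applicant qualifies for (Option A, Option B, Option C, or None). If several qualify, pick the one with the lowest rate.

Option C

Total debts = (480 + 185 + 165 + 1,775) = 2,605; DTI = 2,605/5,550 = 46.9%.
Reserves = 12,380/1,775 = 7.0 months.
Option A: score 678 < 700; DTI 46.9% > 45%; employment 89 ≥ 6 mo; reserves 7.0 ≥ 3 mo → does not qualify.
Option B: score 678 ≥ 600; DTI 46.9% > 45%; employment 89 ≥ 24 mo → does not qualify.
Option C: score 678 ≥ 580; DTI 46.9% ≤ 50%; employment 89 ≥ 12 mo; reserves 7.0 ≥ 2 mo → qualifies.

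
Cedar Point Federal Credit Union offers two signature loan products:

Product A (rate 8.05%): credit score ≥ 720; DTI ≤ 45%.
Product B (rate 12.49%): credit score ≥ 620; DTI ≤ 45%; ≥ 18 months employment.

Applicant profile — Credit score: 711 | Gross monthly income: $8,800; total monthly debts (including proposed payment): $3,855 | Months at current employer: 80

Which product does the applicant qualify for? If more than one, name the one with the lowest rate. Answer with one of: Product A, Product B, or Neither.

DTI = 3,855/8,800 = 43.8%.
Product A: score 711 < 720; DTI 43.8% ≤ 45% → does not qualify.
Product B: score 711 ≥ 620; DTI 43.8% ≤ 45%; employment 80 ≥ 18 mo → qualifies.

Product B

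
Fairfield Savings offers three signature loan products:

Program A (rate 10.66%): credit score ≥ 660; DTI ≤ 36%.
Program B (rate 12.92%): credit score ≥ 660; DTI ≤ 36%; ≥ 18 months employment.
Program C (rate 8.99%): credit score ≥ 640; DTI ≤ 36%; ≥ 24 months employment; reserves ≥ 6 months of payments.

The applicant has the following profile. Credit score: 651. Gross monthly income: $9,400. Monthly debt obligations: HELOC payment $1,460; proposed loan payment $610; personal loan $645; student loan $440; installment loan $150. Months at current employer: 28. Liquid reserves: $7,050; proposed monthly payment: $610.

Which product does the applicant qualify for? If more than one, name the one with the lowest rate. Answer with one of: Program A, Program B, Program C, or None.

Total debts = (1,460 + 610 + 645 + 440 + 150) = 3,305; DTI = 3,305/9,400 = 35.2%.
Reserves = 7,050/610 = 11.6 months.
Program A: score 651 < 660; DTI 35.2% ≤ 36% → does not qualify.
Program B: score 651 < 660; DTI 35.2% ≤ 36%; employment 28 ≥ 18 mo → does not qualify.
Program C: score 651 ≥ 640; DTI 35.2% ≤ 36%; employment 28 ≥ 24 mo; reserves 11.6 ≥ 6 mo → qualifies.

Program C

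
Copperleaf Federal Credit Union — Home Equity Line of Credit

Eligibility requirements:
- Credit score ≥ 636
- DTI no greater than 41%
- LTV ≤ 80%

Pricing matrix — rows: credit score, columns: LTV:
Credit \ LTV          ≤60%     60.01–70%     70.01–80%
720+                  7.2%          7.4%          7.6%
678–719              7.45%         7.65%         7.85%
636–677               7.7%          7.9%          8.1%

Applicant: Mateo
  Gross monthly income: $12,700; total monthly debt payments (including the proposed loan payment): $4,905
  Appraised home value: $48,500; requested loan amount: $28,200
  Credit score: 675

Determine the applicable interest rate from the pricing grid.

Credit score 675 ≥ 636; DTI: 4,905 ÷ 12,700 = 38.6%, within the 41% cap
LTV = 28,200/48,500 = 58.1% ≤ 80%
Credit 675 → row 636–677; LTV 58.1% → column ≤60%. Grid cell → 7.7%.

7.7%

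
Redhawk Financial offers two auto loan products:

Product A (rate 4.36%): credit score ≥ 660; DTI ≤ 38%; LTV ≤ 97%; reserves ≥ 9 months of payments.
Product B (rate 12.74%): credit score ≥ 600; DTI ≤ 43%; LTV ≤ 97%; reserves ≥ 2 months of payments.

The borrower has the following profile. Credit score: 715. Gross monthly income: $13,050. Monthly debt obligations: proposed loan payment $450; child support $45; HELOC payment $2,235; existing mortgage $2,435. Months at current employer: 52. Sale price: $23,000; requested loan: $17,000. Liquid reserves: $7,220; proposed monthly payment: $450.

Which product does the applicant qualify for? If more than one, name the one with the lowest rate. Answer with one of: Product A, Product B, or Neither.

Total debts = (450 + 45 + 2,235 + 2,435) = 5,165; DTI = 5,165/13,050 = 39.6%.
LTV = 17,000/23,000 = 73.9%.
Reserves = 7,220/450 = 16.0 months.
Product A: score 715 ≥ 660; DTI 39.6% > 38%; LTV 73.9% ≤ 97%; reserves 16.0 ≥ 9 mo → does not qualify.
Product B: score 715 ≥ 600; DTI 39.6% ≤ 43%; LTV 73.9% ≤ 97%; reserves 16.0 ≥ 2 mo → qualifies.

Product B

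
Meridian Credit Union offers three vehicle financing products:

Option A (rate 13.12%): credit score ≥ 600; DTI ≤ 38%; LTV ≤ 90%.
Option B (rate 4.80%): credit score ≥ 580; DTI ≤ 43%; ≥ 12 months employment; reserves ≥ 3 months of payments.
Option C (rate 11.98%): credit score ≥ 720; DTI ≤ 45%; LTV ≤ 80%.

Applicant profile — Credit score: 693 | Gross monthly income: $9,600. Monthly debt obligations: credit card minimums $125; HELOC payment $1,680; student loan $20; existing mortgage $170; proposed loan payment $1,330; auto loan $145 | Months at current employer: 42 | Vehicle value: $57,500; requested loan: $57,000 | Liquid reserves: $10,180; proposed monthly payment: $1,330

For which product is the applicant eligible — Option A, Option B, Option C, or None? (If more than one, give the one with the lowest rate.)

Total debts = (125 + 1,680 + 20 + 170 + 1,330 + 145) = 3,470; DTI = 3,470/9,600 = 36.1%.
LTV = 57,000/57,500 = 99.1%.
Reserves = 10,180/1,330 = 7.7 months.
Option A: score 693 ≥ 600; DTI 36.1% ≤ 38%; LTV 99.1% > 90% → does not qualify.
Option B: score 693 ≥ 580; DTI 36.1% ≤ 43%; employment 42 ≥ 12 mo; reserves 7.7 ≥ 3 mo → qualifies.
Option C: score 693 < 720; DTI 36.1% ≤ 45%; LTV 99.1% > 80% → does not qualify.

Option B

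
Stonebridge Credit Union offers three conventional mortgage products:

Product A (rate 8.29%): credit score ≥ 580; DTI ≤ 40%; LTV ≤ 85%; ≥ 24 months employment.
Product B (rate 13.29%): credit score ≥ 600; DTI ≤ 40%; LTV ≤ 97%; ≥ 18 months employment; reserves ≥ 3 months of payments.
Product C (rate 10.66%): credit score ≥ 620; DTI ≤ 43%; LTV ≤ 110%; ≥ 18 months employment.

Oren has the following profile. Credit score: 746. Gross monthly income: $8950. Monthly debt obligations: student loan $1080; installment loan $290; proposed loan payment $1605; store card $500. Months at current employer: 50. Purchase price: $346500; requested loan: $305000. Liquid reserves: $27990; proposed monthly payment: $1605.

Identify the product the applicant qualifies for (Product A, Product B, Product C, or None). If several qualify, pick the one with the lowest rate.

Total debts = (1,080 + 290 + 1,605 + 500) = 3,475; DTI = 3,475/8,950 = 38.8%.
LTV = 305,000/346,500 = 88%.
Reserves = 27,990/1,605 = 17.4 months.
Product A: score 746 ≥ 580; DTI 38.8% ≤ 40%; LTV 88% > 85%; employment 50 ≥ 24 mo → does not qualify.
Product B: score 746 ≥ 600; DTI 38.8% ≤ 40%; LTV 88% ≤ 97%; employment 50 ≥ 18 mo; reserves 17.4 ≥ 3 mo → qualifies.
Product C: score 746 ≥ 620; DTI 38.8% ≤ 43%; LTV 88% ≤ 110%; employment 50 ≥ 18 mo → qualifies.
Qualifying: Product B, Product C. Lowest rate is 10.66% → Product C.

Product C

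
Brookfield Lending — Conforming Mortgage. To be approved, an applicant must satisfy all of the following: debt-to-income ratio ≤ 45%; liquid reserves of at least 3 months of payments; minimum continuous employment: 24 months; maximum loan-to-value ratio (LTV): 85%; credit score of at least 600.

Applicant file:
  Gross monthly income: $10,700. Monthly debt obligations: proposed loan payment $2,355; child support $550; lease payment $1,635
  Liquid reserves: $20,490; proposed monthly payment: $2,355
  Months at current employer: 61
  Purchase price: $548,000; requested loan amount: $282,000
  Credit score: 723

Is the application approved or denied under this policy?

Approved

Total monthly debts = (2,355 + 550 + 1,635) = 4,540. DTI: 4,540 ÷ 10,700 = 42.4%, within the 45% cap
Reserves = 20,490/2,355 = 8.7 months ≥ 3
Employment 61 ≥ 24 months
LTV = 282,000/548,000 = 51.5% ≤ 85%
Credit score 723 ≥ 600 (meets)
All criteria satisfied.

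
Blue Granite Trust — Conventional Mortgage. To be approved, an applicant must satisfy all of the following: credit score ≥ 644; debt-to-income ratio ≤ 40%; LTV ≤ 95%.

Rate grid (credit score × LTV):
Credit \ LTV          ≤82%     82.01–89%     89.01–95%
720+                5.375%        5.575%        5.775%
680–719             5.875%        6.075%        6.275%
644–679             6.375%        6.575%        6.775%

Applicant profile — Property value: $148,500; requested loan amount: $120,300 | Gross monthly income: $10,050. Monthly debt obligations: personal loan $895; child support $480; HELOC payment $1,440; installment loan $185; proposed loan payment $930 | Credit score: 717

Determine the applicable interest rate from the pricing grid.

Credit score 717 ≥ 644; Total monthly debts = (895 + 480 + 1,440 + 185 + 930) = 3,930. Debt-to-income = 3,930/10,050 = 39.1% — meets 40% limit
LTV: 120,300 ÷ 148,500 = 81%, within 95% cap
Row: 717 falls in 680–719. Column: 81% falls in ≤82%. Rate = 5.875%.

5.875%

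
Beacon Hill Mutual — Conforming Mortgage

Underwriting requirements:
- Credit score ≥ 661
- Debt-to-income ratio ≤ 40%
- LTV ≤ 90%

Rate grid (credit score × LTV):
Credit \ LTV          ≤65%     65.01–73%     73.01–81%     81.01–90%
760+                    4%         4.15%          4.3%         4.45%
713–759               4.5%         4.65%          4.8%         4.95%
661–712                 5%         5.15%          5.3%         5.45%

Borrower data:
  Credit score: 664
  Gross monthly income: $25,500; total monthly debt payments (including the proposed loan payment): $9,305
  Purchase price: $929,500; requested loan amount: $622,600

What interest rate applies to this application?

Credit score 664 ≥ 661; DTI = 9,305/25,500 = 36.5% ≤ 40%
LTV: 622,600 ÷ 929,500 = 67%, within 90% cap
Row: 664 falls in 661–712. Column: 67% falls in 65.01–73%. Rate = 5.15%.

5.15%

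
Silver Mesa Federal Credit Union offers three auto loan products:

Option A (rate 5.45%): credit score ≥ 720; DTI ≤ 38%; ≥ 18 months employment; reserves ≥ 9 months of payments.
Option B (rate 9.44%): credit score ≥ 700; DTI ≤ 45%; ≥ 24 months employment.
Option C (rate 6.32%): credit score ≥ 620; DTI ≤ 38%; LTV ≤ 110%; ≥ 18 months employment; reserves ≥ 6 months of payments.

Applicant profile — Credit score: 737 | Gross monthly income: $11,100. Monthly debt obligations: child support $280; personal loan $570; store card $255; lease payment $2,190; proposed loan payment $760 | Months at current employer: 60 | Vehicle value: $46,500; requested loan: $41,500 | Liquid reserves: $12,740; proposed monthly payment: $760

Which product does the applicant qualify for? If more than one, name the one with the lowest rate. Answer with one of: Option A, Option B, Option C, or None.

Option A

Total debts = (280 + 570 + 255 + 2,190 + 760) = 4,055; DTI = 4,055/11,100 = 36.5%.
LTV = 41,500/46,500 = 89.2%.
Reserves = 12,740/760 = 16.8 months.
Option A: score 737 ≥ 720; DTI 36.5% ≤ 38%; employment 60 ≥ 18 mo; reserves 16.8 ≥ 9 mo → qualifies.
Option B: score 737 ≥ 700; DTI 36.5% ≤ 45%; employment 60 ≥ 24 mo → qualifies.
Option C: score 737 ≥ 620; DTI 36.5% ≤ 38%; LTV 89.2% ≤ 110%; employment 60 ≥ 18 mo; reserves 16.8 ≥ 6 mo → qualifies.
Qualifying: Option A, Option B, Option C. Lowest rate is 5.45% → Option A.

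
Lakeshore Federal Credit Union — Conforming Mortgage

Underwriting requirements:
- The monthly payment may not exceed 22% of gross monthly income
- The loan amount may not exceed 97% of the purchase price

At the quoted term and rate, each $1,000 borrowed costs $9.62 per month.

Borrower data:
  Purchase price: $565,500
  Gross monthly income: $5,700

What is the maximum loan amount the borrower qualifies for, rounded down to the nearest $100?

$130,300

Payment cap: 22% × $5,700 = $1,254/month.
At $9.62 per $1,000, that supports 1,254/9.62 × 1,000 ≈ $130,353 → $130,300.
LTV cap: 97% × $565,500 = $548,535 → $548,500.
Binding constraint: payment-to-income.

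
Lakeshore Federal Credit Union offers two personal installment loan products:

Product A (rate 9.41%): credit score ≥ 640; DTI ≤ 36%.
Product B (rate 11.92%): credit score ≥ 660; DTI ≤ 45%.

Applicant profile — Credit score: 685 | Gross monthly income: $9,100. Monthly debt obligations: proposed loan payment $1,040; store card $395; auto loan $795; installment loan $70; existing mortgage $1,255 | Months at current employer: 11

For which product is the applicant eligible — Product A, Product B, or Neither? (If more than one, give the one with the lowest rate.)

Total debts = (1,040 + 395 + 795 + 70 + 1,255) = 3,555; DTI = 3,555/9,100 = 39.1%.
Product A: score 685 ≥ 640; DTI 39.1% > 36% → does not qualify.
Product B: score 685 ≥ 660; DTI 39.1% ≤ 45% → qualifies.

Product B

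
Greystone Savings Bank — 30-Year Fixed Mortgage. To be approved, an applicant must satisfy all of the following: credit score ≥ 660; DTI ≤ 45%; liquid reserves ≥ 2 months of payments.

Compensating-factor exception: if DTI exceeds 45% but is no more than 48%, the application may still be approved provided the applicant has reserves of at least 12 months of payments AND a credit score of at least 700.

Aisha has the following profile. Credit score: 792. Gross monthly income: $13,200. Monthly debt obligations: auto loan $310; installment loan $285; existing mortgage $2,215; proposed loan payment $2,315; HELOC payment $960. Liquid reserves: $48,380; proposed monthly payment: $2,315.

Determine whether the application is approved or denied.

Credit score 792 ≥ 660 (meets base)
Total debts = (310 + 285 + 2,215 + 2,315 + 960) = 6,085. DTI: 6,085 ÷ 13,200 = 46.1%, over the 45% base limit.
Liquid reserves cover 48,380/2,315 = 20.9 months — ≥ 2 required
46.1% falls in the override range (45%–48%), so the compensating-factor test applies.
Reserves 20.9 ≥ 12 months; credit score 792 ≥ 700.
Both override conditions satisfied; DTI exception granted.

Approved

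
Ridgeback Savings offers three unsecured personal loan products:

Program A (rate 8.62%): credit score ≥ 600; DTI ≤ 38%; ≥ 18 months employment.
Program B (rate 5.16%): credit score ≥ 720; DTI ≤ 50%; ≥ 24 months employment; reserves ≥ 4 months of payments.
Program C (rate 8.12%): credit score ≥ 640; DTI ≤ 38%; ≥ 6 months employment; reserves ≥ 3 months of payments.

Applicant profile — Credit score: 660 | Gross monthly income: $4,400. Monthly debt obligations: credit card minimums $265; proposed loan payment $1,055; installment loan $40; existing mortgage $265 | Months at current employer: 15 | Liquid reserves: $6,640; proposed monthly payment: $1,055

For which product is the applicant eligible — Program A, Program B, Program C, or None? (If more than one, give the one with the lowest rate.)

Total debts = (265 + 1,055 + 40 + 265) = 1,625; DTI = 1,625/4,400 = 36.9%.
Reserves = 6,640/1,055 = 6.3 months.
Program A: score 660 ≥ 600; DTI 36.9% ≤ 38%; employment 15 < 18 mo → does not qualify.
Program B: score 660 < 720; DTI 36.9% ≤ 50%; employment 15 < 24 mo; reserves 6.3 ≥ 4 mo → does not qualify.
Program C: score 660 ≥ 640; DTI 36.9% ≤ 38%; employment 15 ≥ 6 mo; reserves 6.3 ≥ 3 mo → qualifies.

Program C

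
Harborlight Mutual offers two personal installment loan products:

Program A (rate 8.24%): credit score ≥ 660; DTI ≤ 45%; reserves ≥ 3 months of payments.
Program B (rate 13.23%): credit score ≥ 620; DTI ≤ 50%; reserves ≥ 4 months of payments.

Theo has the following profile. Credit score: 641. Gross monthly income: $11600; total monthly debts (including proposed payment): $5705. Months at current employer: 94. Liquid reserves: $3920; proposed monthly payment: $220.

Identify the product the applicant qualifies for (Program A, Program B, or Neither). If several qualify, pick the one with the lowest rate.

DTI = 5,705/11,600 = 49.2%.
Reserves = 3,920/220 = 17.8 months.
Program A: score 641 < 660; DTI 49.2% > 45%; reserves 17.8 ≥ 3 mo → does not qualify.
Program B: score 641 ≥ 620; DTI 49.2% ≤ 50%; reserves 17.8 ≥ 4 mo → qualifies.

Program B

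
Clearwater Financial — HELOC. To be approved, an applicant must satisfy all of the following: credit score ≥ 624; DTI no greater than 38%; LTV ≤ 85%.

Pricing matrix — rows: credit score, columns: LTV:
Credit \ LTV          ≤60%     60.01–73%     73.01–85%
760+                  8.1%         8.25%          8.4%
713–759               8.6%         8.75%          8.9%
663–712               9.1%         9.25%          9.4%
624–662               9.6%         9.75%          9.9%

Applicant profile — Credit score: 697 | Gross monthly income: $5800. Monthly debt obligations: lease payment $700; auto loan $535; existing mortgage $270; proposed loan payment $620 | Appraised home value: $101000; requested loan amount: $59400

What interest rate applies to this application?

9.1%

Credit score 697 ≥ 624; Total monthly debts = (700 + 535 + 270 + 620) = 2,125. DTI: 2,125 ÷ 5,800 = 36.6%, within the 38% cap
LTV: 59,400 ÷ 101,000 = 58.8%, within 85% cap
Score 697 is in the 663–712 band; LTV 58.8% is in the ≤60% band → 9.1%.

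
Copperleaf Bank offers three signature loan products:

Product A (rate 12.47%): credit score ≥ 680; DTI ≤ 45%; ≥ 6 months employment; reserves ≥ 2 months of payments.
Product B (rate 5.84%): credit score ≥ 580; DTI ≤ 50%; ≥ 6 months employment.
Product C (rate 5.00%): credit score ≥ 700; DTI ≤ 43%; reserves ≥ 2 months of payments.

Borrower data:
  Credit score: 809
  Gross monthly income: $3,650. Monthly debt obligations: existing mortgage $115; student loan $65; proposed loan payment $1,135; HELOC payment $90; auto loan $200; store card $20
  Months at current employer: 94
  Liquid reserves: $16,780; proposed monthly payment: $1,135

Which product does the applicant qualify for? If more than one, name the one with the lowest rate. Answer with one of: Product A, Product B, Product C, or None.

Product B

Total debts = (115 + 65 + 1,135 + 90 + 200 + 20) = 1,625; DTI = 1,625/3,650 = 44.5%.
Reserves = 16,780/1,135 = 14.8 months.
Product A: score 809 ≥ 680; DTI 44.5% ≤ 45%; employment 94 ≥ 6 mo; reserves 14.8 ≥ 2 mo → qualifies.
Product B: score 809 ≥ 580; DTI 44.5% ≤ 50%; employment 94 ≥ 6 mo → qualifies.
Product C: score 809 ≥ 700; DTI 44.5% > 43%; reserves 14.8 ≥ 2 mo → does not qualify.
Qualifying: Product A, Product B. Lowest rate is 5.84% → Product B.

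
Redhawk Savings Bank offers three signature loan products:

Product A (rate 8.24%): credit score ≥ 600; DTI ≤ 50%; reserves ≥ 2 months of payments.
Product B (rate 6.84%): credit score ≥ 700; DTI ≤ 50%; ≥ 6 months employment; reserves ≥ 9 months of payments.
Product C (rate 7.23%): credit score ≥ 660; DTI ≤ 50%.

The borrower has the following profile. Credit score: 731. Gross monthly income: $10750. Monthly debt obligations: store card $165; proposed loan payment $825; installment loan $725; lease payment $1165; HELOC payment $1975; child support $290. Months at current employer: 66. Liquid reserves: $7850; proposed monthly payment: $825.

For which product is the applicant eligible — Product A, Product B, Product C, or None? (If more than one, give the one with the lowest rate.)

Product B

Total debts = (165 + 825 + 725 + 1,165 + 1,975 + 290) = 5,145; DTI = 5,145/10,750 = 47.9%.
Reserves = 7,850/825 = 9.5 months.
Product A: score 731 ≥ 600; DTI 47.9% ≤ 50%; reserves 9.5 ≥ 2 mo → qualifies.
Product B: score 731 ≥ 700; DTI 47.9% ≤ 50%; employment 66 ≥ 6 mo; reserves 9.5 ≥ 9 mo → qualifies.
Product C: score 731 ≥ 660; DTI 47.9% ≤ 50% → qualifies.
Qualifying: Product A, Product B, Product C. Lowest rate is 6.84% → Product B.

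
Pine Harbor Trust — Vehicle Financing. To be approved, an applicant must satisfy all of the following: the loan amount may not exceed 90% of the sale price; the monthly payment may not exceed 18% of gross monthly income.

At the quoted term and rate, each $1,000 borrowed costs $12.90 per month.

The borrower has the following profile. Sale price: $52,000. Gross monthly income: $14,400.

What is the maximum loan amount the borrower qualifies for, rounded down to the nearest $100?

Payment cap: 18% × $14,400 = $2,592/month.
At $12.90 per $1,000, that supports 2,592/12.90 × 1,000 ≈ $200,930 → $200,900.
LTV cap: 90% × $52,000 = $46,800 → $46,800.
Binding constraint: loan-to-value.

$46,800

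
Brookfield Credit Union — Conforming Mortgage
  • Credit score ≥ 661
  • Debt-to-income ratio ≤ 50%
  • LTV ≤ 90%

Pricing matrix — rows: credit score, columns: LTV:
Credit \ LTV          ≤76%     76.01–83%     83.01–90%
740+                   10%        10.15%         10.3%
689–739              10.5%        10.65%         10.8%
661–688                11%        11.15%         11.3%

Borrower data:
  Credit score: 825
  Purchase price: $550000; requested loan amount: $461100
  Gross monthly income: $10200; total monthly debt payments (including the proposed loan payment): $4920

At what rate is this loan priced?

Credit score 825 ≥ 661; Debt-to-income = 4,920/10,200 = 48.2% — meets 50% limit
LTV = 461,100/550,000 = 83.8% ≤ 90%
Score 825 is in the 740+ band; LTV 83.8% is in the 83.01–90% band → 10.3%.

10.3%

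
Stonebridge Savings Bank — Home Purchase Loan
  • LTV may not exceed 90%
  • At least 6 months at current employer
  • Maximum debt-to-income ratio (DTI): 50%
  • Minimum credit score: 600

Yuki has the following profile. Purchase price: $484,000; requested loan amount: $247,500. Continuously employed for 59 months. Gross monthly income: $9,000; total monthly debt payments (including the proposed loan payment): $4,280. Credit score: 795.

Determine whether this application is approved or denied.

Approved

LTV: 247,500 ÷ 484,000 = 51.1%, within 90% cap
Employment 59 ≥ 6 months
DTI: 4,280 ÷ 9,000 = 47.6%, within the 50% cap
Credit score 795 ≥ 600 (meets)
All criteria satisfied.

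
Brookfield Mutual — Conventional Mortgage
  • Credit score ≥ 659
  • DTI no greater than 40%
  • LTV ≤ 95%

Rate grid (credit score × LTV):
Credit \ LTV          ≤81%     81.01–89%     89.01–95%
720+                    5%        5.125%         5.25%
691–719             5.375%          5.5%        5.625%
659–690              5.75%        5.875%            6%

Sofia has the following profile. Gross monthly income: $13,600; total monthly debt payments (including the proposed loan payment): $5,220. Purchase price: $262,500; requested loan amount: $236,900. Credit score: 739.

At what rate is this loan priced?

5.25%

Credit score 739 ≥ 659; DTI: 5,220 ÷ 13,600 = 38.4%, within the 40% cap
LTV = 236,900/262,500 = 90.2% ≤ 95%
Row: 739 falls in 720+. Column: 90.2% falls in 89.01–95%. Rate = 5.25%.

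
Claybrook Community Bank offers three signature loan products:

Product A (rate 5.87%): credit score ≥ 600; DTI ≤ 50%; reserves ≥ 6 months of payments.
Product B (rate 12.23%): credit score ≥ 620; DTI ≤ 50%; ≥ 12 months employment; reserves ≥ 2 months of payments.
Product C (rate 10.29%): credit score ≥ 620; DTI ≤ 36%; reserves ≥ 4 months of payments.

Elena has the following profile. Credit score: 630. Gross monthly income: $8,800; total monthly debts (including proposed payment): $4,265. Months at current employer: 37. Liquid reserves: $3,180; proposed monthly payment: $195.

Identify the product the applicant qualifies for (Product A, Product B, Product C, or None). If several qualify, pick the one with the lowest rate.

Product A

DTI = 4,265/8,800 = 48.5%.
Reserves = 3,180/195 = 16.3 months.
Product A: score 630 ≥ 600; DTI 48.5% ≤ 50%; reserves 16.3 ≥ 6 mo → qualifies.
Product B: score 630 ≥ 620; DTI 48.5% ≤ 50%; employment 37 ≥ 12 mo; reserves 16.3 ≥ 2 mo → qualifies.
Product C: score 630 ≥ 620; DTI 48.5% > 36%; reserves 16.3 ≥ 4 mo → does not qualify.
Qualifying: Product A, Product B. Lowest rate is 5.87% → Product A.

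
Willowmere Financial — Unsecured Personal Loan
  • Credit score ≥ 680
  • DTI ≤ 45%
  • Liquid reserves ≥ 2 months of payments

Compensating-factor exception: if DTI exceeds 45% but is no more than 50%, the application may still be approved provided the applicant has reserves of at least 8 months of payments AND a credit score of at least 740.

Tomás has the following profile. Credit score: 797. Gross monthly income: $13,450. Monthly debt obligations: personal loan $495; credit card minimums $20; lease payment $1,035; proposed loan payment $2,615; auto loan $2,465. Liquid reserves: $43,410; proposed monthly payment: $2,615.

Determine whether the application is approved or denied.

Approved

Credit score 797 ≥ 680 (meets base)
Total debts = (495 + 20 + 1,035 + 2,615 + 2,465) = 6,630. DTI: 6,630 ÷ 13,450 = 49.3%, over the 45% base limit.
Reserves = 43,410/2,615 = 16.6 months ≥ 2
DTI 49.3% is within the 45%–50% exception band; checking compensating factors.
Reserves 16.6 ≥ 8 months; credit score 797 ≥ 740.
Both compensating conditions met → exception applies.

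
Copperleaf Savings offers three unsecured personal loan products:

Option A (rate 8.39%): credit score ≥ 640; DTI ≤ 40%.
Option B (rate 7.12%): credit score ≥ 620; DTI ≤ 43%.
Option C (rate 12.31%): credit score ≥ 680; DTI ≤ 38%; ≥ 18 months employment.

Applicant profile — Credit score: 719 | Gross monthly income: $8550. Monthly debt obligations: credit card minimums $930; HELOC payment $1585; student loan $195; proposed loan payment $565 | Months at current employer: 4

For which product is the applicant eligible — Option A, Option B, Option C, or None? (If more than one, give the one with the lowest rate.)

Option B

Total debts = (930 + 1,585 + 195 + 565) = 3,275; DTI = 3,275/8,550 = 38.3%.
Option A: score 719 ≥ 640; DTI 38.3% ≤ 40% → qualifies.
Option B: score 719 ≥ 620; DTI 38.3% ≤ 43% → qualifies.
Option C: score 719 ≥ 680; DTI 38.3% > 38%; employment 4 < 18 mo → does not qualify.
Qualifying: Option A, Option B. Lowest rate is 7.12% → Option B.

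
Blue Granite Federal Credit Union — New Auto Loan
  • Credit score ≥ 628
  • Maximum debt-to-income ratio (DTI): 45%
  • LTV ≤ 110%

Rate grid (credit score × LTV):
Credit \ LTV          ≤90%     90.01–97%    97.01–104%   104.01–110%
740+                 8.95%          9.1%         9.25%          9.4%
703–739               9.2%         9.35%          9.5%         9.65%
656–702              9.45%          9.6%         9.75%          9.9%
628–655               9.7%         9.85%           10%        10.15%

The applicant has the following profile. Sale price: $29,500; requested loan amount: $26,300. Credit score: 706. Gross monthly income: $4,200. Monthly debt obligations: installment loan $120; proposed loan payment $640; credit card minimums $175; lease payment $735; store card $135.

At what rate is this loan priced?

Credit score 706 ≥ 628; Total monthly debts = (120 + 640 + 175 + 735 + 135) = 1,805. DTI = 1,805/4,200 = 43% ≤ 45%
Loan-to-value = 26,300/29,500 = 89.2% — pass (110% max)
Row: 706 falls in 703–739. Column: 89.2% falls in ≤90%. Rate = 9.2%.

9.2%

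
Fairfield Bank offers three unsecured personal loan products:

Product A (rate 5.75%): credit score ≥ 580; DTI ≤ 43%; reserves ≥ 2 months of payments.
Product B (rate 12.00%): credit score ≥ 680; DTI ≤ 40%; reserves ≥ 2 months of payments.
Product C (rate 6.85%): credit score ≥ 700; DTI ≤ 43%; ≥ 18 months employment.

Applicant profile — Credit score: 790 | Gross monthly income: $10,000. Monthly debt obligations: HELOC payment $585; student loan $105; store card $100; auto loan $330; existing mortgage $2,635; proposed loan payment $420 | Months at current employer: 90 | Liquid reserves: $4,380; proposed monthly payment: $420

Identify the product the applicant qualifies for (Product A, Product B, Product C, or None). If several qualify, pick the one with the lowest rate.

Product A

Total debts = (585 + 105 + 100 + 330 + 2,635 + 420) = 4,175; DTI = 4,175/10,000 = 41.8%.
Reserves = 4,380/420 = 10.4 months.
Product A: score 790 ≥ 580; DTI 41.8% ≤ 43%; reserves 10.4 ≥ 2 mo → qualifies.
Product B: score 790 ≥ 680; DTI 41.8% > 40%; reserves 10.4 ≥ 2 mo → does not qualify.
Product C: score 790 ≥ 700; DTI 41.8% ≤ 43%; employment 90 ≥ 18 mo → qualifies.
Qualifying: Product A, Product C. Lowest rate is 5.75% → Product A.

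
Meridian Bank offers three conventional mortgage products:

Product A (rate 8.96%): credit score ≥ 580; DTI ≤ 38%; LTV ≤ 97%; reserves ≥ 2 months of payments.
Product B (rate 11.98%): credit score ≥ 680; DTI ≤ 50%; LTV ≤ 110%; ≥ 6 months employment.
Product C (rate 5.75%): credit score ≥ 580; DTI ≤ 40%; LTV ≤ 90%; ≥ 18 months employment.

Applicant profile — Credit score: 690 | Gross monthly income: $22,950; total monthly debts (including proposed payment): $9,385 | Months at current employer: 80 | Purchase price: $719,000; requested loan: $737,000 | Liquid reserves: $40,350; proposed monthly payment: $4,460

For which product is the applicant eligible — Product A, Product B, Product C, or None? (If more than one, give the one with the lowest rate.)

Product B

DTI = 9,385/22,950 = 40.9%.
LTV = 737,000/719,000 = 102.5%.
Reserves = 40,350/4,460 = 9.0 months.
Product A: score 690 ≥ 580; DTI 40.9% > 38%; LTV 102.5% > 97%; reserves 9.0 ≥ 2 mo → does not qualify.
Product B: score 690 ≥ 680; DTI 40.9% ≤ 50%; LTV 102.5% ≤ 110%; employment 80 ≥ 6 mo → qualifies.
Product C: score 690 ≥ 580; DTI 40.9% > 40%; LTV 102.5% > 90%; employment 80 ≥ 18 mo → does not qualify.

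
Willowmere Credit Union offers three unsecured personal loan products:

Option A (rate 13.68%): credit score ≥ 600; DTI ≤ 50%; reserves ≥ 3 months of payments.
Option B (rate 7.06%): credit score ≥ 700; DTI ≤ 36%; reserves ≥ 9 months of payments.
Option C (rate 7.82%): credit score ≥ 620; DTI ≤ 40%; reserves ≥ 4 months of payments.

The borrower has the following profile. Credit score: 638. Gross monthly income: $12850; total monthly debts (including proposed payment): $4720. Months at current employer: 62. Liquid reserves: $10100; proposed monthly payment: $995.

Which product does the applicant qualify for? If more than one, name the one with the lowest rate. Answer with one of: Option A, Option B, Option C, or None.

Option C

DTI = 4,720/12,850 = 36.7%.
Reserves = 10,100/995 = 10.2 months.
Option A: score 638 ≥ 600; DTI 36.7% ≤ 50%; reserves 10.2 ≥ 3 mo → qualifies.
Option B: score 638 < 700; DTI 36.7% > 36%; reserves 10.2 ≥ 9 mo → does not qualify.
Option C: score 638 ≥ 620; DTI 36.7% ≤ 40%; reserves 10.2 ≥ 4 mo → qualifies.
Qualifying: Option A, Option C. Lowest rate is 7.82% → Option C.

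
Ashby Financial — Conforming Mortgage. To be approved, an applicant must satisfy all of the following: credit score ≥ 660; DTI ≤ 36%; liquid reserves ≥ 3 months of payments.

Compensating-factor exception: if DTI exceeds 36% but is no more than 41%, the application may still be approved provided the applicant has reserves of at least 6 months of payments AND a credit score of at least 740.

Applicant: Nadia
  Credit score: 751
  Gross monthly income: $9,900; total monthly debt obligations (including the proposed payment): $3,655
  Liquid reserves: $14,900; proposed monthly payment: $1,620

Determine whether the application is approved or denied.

Approved

Credit score 751 ≥ 660 (meets base)
DTI = 3,655/9,900 = 36.9% > 36% — standard DTI limit exceeded.
Liquid reserves cover 14,900/1,620 = 9.2 months — ≥ 3 required
36.9% falls in the override range (36%–41%), so the compensating-factor test applies.
Reserves 9.2 ≥ 6 months; credit score 751 ≥ 740.
Both compensating conditions met → exception applies.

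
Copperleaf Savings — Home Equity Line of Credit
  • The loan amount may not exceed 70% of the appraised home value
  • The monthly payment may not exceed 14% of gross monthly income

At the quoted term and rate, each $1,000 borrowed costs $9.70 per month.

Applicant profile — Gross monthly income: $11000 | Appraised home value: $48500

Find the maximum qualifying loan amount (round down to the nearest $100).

$33,900

Payment cap: 14% × $11,000 = $1,540/month.
At $9.70 per $1,000, that supports 1,540/9.70 × 1,000 ≈ $158,762 → $158,700.
LTV cap: 70% × $48,500 = $33,950 → $33,900.
Binding constraint: loan-to-value.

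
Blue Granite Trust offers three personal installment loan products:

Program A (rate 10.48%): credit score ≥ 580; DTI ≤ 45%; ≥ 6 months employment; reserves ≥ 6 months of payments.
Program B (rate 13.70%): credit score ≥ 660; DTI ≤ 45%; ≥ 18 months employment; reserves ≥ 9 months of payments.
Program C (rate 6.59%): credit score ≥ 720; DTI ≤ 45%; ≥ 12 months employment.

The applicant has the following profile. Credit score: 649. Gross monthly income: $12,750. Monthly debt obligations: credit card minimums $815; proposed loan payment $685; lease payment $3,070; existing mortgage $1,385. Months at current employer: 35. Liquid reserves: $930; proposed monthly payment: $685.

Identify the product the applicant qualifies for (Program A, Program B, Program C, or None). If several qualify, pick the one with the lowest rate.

None

Total debts = (815 + 685 + 3,070 + 1,385) = 5,955; DTI = 5,955/12,750 = 46.7%.
Reserves = 930/685 = 1.4 months.
Program A: score 649 ≥ 580; DTI 46.7% > 45%; employment 35 ≥ 6 mo; reserves 1.4 < 6 mo → does not qualify.
Program B: score 649 < 660; DTI 46.7% > 45%; employment 35 ≥ 18 mo; reserves 1.4 < 9 mo → does not qualify.
Program C: score 649 < 720; DTI 46.7% > 45%; employment 35 ≥ 12 mo → does not qualify.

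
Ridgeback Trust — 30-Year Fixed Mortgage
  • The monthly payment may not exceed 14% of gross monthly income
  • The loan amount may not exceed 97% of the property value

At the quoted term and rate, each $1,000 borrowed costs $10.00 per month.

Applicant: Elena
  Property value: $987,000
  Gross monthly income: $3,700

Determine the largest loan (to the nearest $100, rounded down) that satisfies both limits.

$51,800

Payment cap: 14% × $3,700 = $518/month.
At $10.00 per $1,000, that supports 518/10.00 × 1,000 ≈ $51,800 → $51,800.
LTV cap: 97% × $987,000 = $957,390 → $957,300.
Binding constraint: payment-to-income.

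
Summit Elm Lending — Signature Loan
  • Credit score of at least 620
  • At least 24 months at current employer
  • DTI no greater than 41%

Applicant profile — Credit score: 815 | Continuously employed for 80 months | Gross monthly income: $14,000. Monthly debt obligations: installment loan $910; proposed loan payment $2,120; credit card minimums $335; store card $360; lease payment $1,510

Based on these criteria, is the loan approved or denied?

Approved

Credit score 815 ≥ 620 (meets)
Employment 80 ≥ 24 months
Total monthly debts = (910 + 2,120 + 335 + 360 + 1,510) = 5,235. DTI = 5,235/14,000 = 37.4% ≤ 41%
All criteria satisfied.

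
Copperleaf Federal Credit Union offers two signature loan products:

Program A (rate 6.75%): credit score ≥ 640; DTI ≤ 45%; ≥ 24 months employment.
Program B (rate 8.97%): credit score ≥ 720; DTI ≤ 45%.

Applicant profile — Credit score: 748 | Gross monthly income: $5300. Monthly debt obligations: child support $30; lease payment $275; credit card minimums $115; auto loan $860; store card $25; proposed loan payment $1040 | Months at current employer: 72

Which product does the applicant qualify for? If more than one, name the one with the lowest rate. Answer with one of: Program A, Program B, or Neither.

Total debts = (30 + 275 + 115 + 860 + 25 + 1,040) = 2,345; DTI = 2,345/5,300 = 44.2%.
Program A: score 748 ≥ 640; DTI 44.2% ≤ 45%; employment 72 ≥ 24 mo → qualifies.
Program B: score 748 ≥ 720; DTI 44.2% ≤ 45% → qualifies.
Qualifying: Program A, Program B. Lowest rate is 6.75% → Program A.

Program A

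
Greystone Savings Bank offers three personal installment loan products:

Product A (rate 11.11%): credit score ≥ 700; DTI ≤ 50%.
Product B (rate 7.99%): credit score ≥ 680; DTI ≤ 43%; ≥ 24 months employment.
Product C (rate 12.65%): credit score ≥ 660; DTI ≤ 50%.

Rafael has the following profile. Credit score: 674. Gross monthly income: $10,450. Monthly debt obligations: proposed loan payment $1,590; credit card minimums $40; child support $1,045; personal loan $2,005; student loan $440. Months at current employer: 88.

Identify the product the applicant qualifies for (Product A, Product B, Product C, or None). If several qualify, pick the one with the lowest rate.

Total debts = (1,590 + 40 + 1,045 + 2,005 + 440) = 5,120; DTI = 5,120/10,450 = 49%.
Product A: score 674 < 700; DTI 49% ≤ 50% → does not qualify.
Product B: score 674 < 680; DTI 49% > 43%; employment 88 ≥ 24 mo → does not qualify.
Product C: score 674 ≥ 660; DTI 49% ≤ 50% → qualifies.

Product C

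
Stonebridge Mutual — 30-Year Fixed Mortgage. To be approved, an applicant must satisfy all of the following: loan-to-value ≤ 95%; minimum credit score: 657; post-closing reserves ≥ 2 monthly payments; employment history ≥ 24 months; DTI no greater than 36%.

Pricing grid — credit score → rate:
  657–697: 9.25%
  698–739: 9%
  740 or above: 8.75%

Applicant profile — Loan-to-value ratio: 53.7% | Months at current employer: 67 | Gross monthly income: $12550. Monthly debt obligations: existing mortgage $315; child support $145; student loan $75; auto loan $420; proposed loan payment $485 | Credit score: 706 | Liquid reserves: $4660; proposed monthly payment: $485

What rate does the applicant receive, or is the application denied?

Approved at 9%

Credit score 706 ≥ 657 (meets minimum)
Reserves: 4,660 ÷ 485 = 9.6 months (meets 2-month minimum)
Employment 67 ≥ 24 months
Total monthly debts = (315 + 145 + 75 + 420 + 485) = 1,440. Debt-to-income = 1,440/12,550 = 11.5% — meets 36% limit
LTV 53.7% — within 95%
All requirements met. Score 706 falls in the 698–739 tier → 9%.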